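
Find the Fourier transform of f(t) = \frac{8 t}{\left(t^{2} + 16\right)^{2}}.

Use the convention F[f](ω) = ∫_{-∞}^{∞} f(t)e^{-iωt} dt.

F(ω) = - i \pi \omega e^{- 4 \left|{\omega}\right|}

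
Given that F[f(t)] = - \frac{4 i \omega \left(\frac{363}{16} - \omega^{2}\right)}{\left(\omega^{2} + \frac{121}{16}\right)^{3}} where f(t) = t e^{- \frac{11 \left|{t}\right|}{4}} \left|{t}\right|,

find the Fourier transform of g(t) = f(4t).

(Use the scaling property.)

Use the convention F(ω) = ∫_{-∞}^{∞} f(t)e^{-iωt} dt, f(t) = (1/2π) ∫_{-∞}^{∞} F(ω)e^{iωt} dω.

F[g](ω) = \frac{64 i \omega \left(\omega^{2} - 363\right)}{\left(\omega^{2} + 121\right)^{3}}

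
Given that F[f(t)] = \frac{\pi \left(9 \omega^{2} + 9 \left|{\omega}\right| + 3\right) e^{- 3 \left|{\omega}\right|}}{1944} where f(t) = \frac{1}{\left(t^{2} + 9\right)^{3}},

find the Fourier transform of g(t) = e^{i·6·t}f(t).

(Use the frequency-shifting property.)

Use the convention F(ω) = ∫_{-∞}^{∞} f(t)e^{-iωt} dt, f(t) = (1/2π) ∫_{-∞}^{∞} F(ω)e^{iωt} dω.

F[g](ω) = \frac{\pi \left(3 \left(\omega - 6\right)^{2} + 3 \left|{\omega - 6}\right| + 1\right) e^{- 3 \left|{\omega - 6}\right|}}{648}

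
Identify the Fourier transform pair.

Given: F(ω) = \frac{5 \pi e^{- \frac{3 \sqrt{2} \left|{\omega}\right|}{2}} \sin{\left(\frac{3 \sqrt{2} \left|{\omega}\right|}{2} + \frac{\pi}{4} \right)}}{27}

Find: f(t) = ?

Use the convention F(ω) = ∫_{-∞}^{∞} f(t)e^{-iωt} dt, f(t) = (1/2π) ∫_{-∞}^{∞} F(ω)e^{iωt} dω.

f(t) = \frac{5}{t^{4} + 81}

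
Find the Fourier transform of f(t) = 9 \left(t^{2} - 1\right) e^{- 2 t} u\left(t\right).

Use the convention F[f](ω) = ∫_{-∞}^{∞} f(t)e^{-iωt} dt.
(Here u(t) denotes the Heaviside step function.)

F(ω) = \frac{9 \left(2 i \omega - \left(i \omega + 2\right)^{3} + 4\right)}{\left(i \omega + 2\right)^{4}}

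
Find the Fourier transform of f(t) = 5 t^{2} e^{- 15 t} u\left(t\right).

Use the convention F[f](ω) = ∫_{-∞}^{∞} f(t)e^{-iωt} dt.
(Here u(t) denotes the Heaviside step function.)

F(ω) = \frac{10}{\left(i \omega + 15\right)^{3}}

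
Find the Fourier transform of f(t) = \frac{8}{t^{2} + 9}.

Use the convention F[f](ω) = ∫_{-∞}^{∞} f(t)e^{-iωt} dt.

F(ω) = \frac{8 \pi e^{- 3 \left|{\omega}\right|}}{3}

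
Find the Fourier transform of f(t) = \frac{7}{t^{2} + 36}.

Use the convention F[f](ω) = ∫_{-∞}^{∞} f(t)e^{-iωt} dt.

F(ω) = \frac{7 \pi e^{- 6 \left|{\omega}\right|}}{6}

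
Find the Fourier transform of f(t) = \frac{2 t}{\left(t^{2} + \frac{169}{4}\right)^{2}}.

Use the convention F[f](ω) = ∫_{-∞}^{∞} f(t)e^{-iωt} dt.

F(ω) = - \frac{2 i \pi \omega e^{- \frac{13 \left|{\omega}\right|}{2}}}{13}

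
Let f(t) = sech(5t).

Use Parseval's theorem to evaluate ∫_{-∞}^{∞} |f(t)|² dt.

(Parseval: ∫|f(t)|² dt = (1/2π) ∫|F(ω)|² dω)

∫|f(t)|² dt = \frac{2}{5}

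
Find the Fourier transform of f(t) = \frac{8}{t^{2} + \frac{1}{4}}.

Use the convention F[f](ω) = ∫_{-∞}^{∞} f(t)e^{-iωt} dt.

F(ω) = 16 \pi e^{- \frac{\left|{\omega}\right|}{2}}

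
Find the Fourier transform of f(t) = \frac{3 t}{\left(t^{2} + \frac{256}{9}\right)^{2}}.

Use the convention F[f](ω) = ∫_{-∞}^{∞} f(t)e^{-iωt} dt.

F(ω) = - \frac{9 i \pi \omega e^{- \frac{16 \left|{\omega}\right|}{3}}}{32}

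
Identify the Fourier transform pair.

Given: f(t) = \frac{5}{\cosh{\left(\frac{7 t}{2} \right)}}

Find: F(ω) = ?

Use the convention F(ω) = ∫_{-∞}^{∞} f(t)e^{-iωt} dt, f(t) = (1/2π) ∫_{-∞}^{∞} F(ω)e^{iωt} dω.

F(ω) = \frac{10 \pi}{7 \cosh{\left(\frac{\pi \omega}{7} \right)}}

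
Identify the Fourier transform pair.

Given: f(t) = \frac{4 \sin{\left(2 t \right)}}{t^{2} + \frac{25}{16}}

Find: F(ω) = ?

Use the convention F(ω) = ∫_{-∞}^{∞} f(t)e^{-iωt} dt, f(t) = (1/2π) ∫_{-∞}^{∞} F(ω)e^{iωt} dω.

F(ω) = \frac{8 i \pi e^{- \frac{5 \left|{\omega + 2}\right|}{4}}}{5} - \frac{8 i \pi e^{- \frac{5 \left|{\omega - 2}\right|}{4}}}{5}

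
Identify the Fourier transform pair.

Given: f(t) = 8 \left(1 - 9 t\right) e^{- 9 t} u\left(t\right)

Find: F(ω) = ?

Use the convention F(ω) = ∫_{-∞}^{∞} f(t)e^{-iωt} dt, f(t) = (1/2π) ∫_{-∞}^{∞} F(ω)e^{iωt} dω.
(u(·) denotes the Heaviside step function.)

F(ω) = \frac{8 i \omega}{- \omega^{2} + 18 i \omega + 81}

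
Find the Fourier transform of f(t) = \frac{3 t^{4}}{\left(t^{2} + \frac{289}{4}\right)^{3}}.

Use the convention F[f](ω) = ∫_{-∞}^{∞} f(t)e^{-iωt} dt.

F(ω) = \frac{3 \pi \left(289 \omega^{2} - 170 \left|{\omega}\right| + 12\right) e^{- \frac{17 \left|{\omega}\right|}{2}}}{272}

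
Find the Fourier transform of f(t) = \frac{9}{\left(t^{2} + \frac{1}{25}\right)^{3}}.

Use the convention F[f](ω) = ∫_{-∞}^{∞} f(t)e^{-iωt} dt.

F(ω) = \frac{1125 \pi \left(\omega^{2} + 15 \left|{\omega}\right| + 75\right) e^{- \frac{\left|{\omega}\right|}{5}}}{8}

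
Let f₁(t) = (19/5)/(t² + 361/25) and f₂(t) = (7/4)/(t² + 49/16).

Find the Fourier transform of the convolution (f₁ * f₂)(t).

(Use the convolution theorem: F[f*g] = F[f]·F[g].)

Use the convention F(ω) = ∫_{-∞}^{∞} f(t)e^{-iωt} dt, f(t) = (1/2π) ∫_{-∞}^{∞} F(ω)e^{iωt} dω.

F[f₁*f₂](ω) = \pi^{2} e^{- \frac{111 \left|{\omega}\right|}{20}}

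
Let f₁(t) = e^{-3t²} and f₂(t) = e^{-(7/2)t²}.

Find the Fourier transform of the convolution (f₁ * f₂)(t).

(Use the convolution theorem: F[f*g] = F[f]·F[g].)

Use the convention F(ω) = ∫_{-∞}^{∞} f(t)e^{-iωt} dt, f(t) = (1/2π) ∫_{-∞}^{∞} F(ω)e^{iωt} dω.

F[f₁*f₂](ω) = \frac{\sqrt{42} \pi e^{- \frac{13 \omega^{2}}{84}}}{21}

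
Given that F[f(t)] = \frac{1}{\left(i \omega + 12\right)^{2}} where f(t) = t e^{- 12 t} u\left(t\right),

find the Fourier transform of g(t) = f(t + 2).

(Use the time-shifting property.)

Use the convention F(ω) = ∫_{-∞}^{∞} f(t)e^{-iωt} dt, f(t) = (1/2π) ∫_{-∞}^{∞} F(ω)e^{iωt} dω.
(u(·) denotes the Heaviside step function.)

F[g](ω) = \frac{e^{2 i \omega}}{\left(i \omega + 12\right)^{2}}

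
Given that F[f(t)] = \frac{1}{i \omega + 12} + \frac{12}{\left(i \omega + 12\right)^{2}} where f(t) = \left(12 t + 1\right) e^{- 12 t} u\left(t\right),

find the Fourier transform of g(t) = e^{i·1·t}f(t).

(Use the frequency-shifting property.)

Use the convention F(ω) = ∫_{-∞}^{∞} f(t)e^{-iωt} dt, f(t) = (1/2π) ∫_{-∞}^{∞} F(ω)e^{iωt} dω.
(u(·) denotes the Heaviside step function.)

F[g](ω) = \frac{- i \omega - 24 + i}{\omega^{2} + \omega \left(-2 - 24 i\right) - 143 + 24 i}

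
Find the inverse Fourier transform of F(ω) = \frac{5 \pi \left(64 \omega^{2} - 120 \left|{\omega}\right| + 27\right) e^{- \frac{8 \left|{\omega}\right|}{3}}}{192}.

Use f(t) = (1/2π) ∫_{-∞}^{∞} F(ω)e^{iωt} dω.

f(t) = \frac{5 t^{4}}{\left(t^{2} + \frac{64}{9}\right)^{3}}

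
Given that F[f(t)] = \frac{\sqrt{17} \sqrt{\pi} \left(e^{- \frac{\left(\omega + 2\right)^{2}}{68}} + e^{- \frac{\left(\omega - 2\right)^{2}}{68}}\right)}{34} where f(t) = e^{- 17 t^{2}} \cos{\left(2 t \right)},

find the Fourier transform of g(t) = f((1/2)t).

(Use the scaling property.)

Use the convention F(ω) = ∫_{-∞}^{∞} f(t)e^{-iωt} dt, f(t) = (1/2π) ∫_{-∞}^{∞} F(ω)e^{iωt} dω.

F[g](ω) = \frac{\sqrt{17} \sqrt{\pi} \left(e^{\frac{4 \omega}{17}} + 1\right) e^{- \frac{\omega^{2}}{17} - \frac{2 \omega}{17} - \frac{1}{17}}}{17}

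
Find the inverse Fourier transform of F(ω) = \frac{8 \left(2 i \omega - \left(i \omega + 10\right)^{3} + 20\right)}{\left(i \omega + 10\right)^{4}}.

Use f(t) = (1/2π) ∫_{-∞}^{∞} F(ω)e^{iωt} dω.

f(t) = 8 \left(t^{2} - 1\right) e^{- 10 t} u\left(t\right)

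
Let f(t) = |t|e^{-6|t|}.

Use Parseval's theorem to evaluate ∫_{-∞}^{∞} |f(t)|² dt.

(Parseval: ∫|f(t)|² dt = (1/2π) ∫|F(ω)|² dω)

∫|f(t)|² dt = \frac{1}{432}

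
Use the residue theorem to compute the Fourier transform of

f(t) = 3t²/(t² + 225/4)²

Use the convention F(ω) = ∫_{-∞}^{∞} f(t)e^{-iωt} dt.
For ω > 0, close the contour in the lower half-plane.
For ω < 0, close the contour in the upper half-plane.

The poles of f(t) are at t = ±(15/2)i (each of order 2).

Let g(z) = f(z)e^{-iωz}; for large |z| the factor e^{-iωz} decays in the lower half-plane when ω > 0 and in the upper half-plane when ω < 0.

Case ω > 0 (lower half-plane, clockwise contour ⇒ F(ω) = -2πi·ΣRes):
  Res_{z = - \frac{15 i}{2}} g(z) = \frac{i \left(2 - 15 \omega\right) e^{- \frac{15 \omega}{2}}}{20} (pole of order 2)
  F(ω) = -2πi·ΣRes = \frac{\pi \left(2 - 15 \omega\right) e^{- \frac{15 \omega}{2}}}{10}

Case ω < 0 (upper half-plane, counterclockwise contour ⇒ F(ω) = +2πi·ΣRes):
  Res_{z = \frac{15 i}{2}} g(z) = \frac{i \left(- 15 \omega - 2\right) e^{\frac{15 \omega}{2}}}{20} (pole of order 2)
  F(ω) = 2πi·ΣRes = \frac{\pi \left(15 \omega + 2\right) e^{\frac{15 \omega}{2}}}{10}

Both cases combine into a single formula in |ω|:

F(ω) = \frac{\pi \left(2 - 15 \left|{\omega}\right|\right) e^{- \frac{15 \left|{\omega}\right|}{2}}}{10}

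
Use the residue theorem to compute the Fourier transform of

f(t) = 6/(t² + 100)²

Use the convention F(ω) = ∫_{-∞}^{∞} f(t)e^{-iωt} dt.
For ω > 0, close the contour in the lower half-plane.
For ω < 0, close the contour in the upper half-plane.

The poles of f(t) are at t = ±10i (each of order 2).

Let g(z) = f(z)e^{-iωz}; for large |z| the factor e^{-iωz} decays in the lower half-plane when ω > 0 and in the upper half-plane when ω < 0.

Case ω > 0 (lower half-plane, clockwise contour ⇒ F(ω) = -2πi·ΣRes):
  Res_{z = - 10 i} g(z) = \frac{3 i \left(10 \omega + 1\right) e^{- 10 \omega}}{2000} (pole of order 2)
  F(ω) = -2πi·ΣRes = \frac{3 \pi \left(10 \omega + 1\right) e^{- 10 \omega}}{1000}

Case ω < 0 (upper half-plane, counterclockwise contour ⇒ F(ω) = +2πi·ΣRes):
  Res_{z = 10 i} g(z) = \frac{3 i \left(10 \omega - 1\right) e^{10 \omega}}{2000} (pole of order 2)
  F(ω) = 2πi·ΣRes = \frac{3 \pi \left(1 - 10 \omega\right) e^{10 \omega}}{1000}

Both cases combine into a single formula in |ω|:

F(ω) = \frac{3 \pi \left(10 \left|{\omega}\right| + 1\right) e^{- 10 \left|{\omega}\right|}}{1000}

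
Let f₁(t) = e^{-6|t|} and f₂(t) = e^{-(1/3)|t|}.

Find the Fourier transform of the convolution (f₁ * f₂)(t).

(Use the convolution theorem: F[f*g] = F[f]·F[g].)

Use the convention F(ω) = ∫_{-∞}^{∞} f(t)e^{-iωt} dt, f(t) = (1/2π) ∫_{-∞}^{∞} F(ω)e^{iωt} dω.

F[f₁*f₂](ω) = \frac{72}{\left(\omega^{2} + 36\right) \left(9 \omega^{2} + 1\right)}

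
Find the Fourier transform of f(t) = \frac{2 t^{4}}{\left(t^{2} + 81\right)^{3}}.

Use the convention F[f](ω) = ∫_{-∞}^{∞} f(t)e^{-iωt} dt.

F(ω) = \frac{\pi \left(27 \omega^{2} - 15 \left|{\omega}\right| + 1\right) e^{- 9 \left|{\omega}\right|}}{12}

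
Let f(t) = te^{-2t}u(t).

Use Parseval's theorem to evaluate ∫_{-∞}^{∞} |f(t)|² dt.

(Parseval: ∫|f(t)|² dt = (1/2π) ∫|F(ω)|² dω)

∫|f(t)|² dt = \frac{1}{32}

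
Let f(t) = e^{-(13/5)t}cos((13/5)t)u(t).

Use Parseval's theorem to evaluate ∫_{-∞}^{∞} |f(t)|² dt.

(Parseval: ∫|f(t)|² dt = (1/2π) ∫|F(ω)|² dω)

∫|f(t)|² dt = \frac{15}{104}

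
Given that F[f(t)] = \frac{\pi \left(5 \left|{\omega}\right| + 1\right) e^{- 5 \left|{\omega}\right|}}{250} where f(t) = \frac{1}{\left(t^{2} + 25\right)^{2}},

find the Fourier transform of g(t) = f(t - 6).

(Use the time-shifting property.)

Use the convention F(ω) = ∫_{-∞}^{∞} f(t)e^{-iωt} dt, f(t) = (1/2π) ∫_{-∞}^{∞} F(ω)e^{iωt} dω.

F[g](ω) = \frac{\pi \left(5 \left|{\omega}\right| + 1\right) e^{- 6 i \omega - 5 \left|{\omega}\right|}}{250}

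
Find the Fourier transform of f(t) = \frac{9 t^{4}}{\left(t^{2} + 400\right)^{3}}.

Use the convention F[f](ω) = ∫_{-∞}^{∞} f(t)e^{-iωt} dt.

F(ω) = \frac{9 \pi \left(400 \omega^{2} - 100 \left|{\omega}\right| + 3\right) e^{- 20 \left|{\omega}\right|}}{160}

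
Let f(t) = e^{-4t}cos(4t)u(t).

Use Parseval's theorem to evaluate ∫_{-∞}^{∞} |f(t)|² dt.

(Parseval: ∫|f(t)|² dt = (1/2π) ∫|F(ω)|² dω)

∫|f(t)|² dt = \frac{3}{32}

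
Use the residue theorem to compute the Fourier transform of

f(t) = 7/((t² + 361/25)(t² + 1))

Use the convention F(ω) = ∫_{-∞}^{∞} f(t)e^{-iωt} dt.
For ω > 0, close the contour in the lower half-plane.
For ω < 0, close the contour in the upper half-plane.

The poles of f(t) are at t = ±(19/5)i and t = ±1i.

Let g(z) = f(z)e^{-iωz}; for large |z| the factor e^{-iωz} decays in the lower half-plane when ω > 0 and in the upper half-plane when ω < 0.

Case ω > 0 (lower half-plane, clockwise contour ⇒ F(ω) = -2πi·ΣRes):
  Res_{z = - \frac{19 i}{5}} g(z) = - \frac{125 i e^{- \frac{19 \omega}{5}}}{1824}
  Res_{z = - i} g(z) = \frac{25 i e^{- \omega}}{96}
  F(ω) = -2πi·ΣRes = \frac{25 \pi e^{- \omega}}{48} - \frac{125 \pi e^{- \frac{19 \omega}{5}}}{912}

Case ω < 0 (upper half-plane, counterclockwise contour ⇒ F(ω) = +2πi·ΣRes):
  Res_{z = \frac{19 i}{5}} g(z) = \frac{125 i e^{\frac{19 \omega}{5}}}{1824}
  Res_{z = i} g(z) = - \frac{25 i e^{\omega}}{96}
  F(ω) = 2πi·ΣRes = \frac{25 \pi \left(- 5 e^{\frac{19 \omega}{5}} + 19 e^{\omega}\right)}{912}

Both cases combine into a single formula in |ω|:

F(ω) = \frac{25 \pi e^{- \left|{\omega}\right|}}{48} - \frac{125 \pi e^{- \frac{19 \left|{\omega}\right|}{5}}}{912}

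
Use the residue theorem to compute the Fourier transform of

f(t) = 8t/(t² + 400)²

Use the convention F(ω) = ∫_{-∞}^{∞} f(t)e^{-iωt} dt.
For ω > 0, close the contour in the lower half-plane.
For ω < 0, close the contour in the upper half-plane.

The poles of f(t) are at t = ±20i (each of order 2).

Let g(z) = f(z)e^{-iωz}; for large |z| the factor e^{-iωz} decays in the lower half-plane when ω > 0 and in the upper half-plane when ω < 0.

Case ω > 0 (lower half-plane, clockwise contour ⇒ F(ω) = -2πi·ΣRes):
  Res_{z = - 20 i} g(z) = \frac{\omega e^{- 20 \omega}}{10} (pole of order 2)
  F(ω) = -2πi·ΣRes = - \frac{i \pi \omega e^{- 20 \omega}}{5}

Case ω < 0 (upper half-plane, counterclockwise contour ⇒ F(ω) = +2πi·ΣRes):
  Res_{z = 20 i} g(z) = - \frac{\omega e^{20 \omega}}{10} (pole of order 2)
  F(ω) = 2πi·ΣRes = - \frac{i \pi \omega e^{20 \omega}}{5}

Both cases combine into a single formula in |ω|:

F(ω) = - \frac{i \pi \omega e^{- 20 \left|{\omega}\right|}}{5}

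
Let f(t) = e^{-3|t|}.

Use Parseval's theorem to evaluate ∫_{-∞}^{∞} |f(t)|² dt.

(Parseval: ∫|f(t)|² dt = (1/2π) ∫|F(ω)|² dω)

∫|f(t)|² dt = \frac{1}{3}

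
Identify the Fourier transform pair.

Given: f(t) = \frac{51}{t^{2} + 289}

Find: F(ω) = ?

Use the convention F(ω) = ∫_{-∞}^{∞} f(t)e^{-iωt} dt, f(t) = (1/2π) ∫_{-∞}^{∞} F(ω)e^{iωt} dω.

F(ω) = 3 \pi e^{- 17 \left|{\omega}\right|}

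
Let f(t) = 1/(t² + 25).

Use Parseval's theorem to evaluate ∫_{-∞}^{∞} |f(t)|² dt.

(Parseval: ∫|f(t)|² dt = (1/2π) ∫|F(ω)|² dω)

∫|f(t)|² dt = \frac{\pi}{250}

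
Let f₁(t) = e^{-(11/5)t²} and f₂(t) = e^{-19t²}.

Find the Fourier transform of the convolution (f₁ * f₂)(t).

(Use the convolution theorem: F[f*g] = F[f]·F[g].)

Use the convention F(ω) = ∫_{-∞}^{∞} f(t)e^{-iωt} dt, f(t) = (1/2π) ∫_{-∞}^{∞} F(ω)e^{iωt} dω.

F[f₁*f₂](ω) = \frac{\sqrt{1045} \pi e^{- \frac{53 \omega^{2}}{418}}}{209}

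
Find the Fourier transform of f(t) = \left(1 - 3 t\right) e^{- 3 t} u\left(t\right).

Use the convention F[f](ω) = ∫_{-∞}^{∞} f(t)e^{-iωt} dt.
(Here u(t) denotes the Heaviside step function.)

F(ω) = \frac{i \omega}{- \omega^{2} + 6 i \omega + 9}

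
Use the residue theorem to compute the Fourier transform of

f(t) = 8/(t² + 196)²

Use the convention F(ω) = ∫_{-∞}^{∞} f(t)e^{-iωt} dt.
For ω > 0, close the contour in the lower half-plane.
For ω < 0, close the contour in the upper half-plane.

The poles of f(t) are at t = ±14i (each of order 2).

Let g(z) = f(z)e^{-iωz}; for large |z| the factor e^{-iωz} decays in the lower half-plane when ω > 0 and in the upper half-plane when ω < 0.

Case ω > 0 (lower half-plane, clockwise contour ⇒ F(ω) = -2πi·ΣRes):
  Res_{z = - 14 i} g(z) = \frac{i \left(14 \omega + 1\right) e^{- 14 \omega}}{1372} (pole of order 2)
  F(ω) = -2πi·ΣRes = \frac{\pi \left(14 \omega + 1\right) e^{- 14 \omega}}{686}

Case ω < 0 (upper half-plane, counterclockwise contour ⇒ F(ω) = +2πi·ΣRes):
  Res_{z = 14 i} g(z) = \frac{i \left(14 \omega - 1\right) e^{14 \omega}}{1372} (pole of order 2)
  F(ω) = 2πi·ΣRes = \frac{\pi \left(1 - 14 \omega\right) e^{14 \omega}}{686}

Both cases combine into a single formula in |ω|:

F(ω) = \frac{\pi \left(14 \left|{\omega}\right| + 1\right) e^{- 14 \left|{\omega}\right|}}{686}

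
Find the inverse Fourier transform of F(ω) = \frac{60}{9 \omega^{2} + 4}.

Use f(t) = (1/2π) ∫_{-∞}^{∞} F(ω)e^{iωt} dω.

f(t) = 5 e^{- \frac{2 \left|{t}\right|}{3}}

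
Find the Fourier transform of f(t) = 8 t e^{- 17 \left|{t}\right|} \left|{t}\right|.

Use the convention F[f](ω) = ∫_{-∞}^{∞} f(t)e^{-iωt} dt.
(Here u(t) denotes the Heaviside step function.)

F(ω) = \frac{32 i \omega \left(\omega^{2} - 867\right)}{\left(\omega^{2} + 289\right)^{3}}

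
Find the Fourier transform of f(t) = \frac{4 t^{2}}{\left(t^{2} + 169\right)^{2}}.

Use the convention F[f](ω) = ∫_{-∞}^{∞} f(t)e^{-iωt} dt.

F(ω) = \frac{2 \pi \left(1 - 13 \left|{\omega}\right|\right) e^{- 13 \left|{\omega}\right|}}{13}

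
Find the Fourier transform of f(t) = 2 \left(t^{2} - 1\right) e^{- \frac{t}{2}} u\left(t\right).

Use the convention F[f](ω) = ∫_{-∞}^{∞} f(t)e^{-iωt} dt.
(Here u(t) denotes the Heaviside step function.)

F(ω) = \frac{4 \left(16 i \omega - \left(2 i \omega + 1\right)^{3} + 8\right)}{\left(2 i \omega + 1\right)^{4}}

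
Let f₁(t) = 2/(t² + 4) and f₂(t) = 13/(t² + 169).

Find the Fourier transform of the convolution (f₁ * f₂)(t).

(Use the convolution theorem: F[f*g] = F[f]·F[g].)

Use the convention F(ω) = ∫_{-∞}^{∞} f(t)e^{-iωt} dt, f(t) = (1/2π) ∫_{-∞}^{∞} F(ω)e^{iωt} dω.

F[f₁*f₂](ω) = \pi^{2} e^{- 15 \left|{\omega}\right|}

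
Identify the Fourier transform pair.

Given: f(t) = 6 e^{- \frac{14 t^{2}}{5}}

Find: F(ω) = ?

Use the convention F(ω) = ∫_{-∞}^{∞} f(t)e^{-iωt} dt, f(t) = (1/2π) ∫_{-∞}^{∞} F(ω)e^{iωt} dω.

F(ω) = \frac{3 \sqrt{70} \sqrt{\pi} e^{- \frac{5 \omega^{2}}{56}}}{7}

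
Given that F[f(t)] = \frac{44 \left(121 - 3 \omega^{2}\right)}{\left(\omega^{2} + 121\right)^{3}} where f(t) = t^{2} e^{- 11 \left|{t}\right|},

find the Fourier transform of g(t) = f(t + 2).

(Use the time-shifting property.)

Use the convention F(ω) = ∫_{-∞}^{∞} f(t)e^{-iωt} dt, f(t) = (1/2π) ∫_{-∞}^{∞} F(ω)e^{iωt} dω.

F[g](ω) = \frac{\left(5324 - 132 \omega^{2}\right) e^{2 i \omega}}{\left(\omega^{2} + 121\right)^{3}}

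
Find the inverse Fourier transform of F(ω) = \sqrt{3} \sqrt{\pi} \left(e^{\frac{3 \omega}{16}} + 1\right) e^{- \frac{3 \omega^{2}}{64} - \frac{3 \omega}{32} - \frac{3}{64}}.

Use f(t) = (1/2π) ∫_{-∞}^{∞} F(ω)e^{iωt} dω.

f(t) = 8 e^{- \frac{16 t^{2}}{3}} \cos{\left(t \right)}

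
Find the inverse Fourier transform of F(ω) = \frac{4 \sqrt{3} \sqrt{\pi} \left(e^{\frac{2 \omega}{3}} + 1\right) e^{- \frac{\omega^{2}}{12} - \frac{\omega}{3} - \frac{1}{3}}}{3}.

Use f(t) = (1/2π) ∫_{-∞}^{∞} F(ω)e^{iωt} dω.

f(t) = 8 e^{- 3 t^{2}} \cos{\left(2 t \right)}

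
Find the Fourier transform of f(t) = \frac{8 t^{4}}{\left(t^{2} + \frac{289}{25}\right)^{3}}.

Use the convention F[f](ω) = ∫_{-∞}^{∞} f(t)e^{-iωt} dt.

F(ω) = \frac{\pi \left(289 \omega^{2} - 425 \left|{\omega}\right| + 75\right) e^{- \frac{17 \left|{\omega}\right|}{5}}}{85}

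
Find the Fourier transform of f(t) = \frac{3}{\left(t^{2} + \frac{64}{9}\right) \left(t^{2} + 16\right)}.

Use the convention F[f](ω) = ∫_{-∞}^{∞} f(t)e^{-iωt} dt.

F(ω) = - \frac{27 \pi e^{- 4 \left|{\omega}\right|}}{320} + \frac{81 \pi e^{- \frac{8 \left|{\omega}\right|}{3}}}{640}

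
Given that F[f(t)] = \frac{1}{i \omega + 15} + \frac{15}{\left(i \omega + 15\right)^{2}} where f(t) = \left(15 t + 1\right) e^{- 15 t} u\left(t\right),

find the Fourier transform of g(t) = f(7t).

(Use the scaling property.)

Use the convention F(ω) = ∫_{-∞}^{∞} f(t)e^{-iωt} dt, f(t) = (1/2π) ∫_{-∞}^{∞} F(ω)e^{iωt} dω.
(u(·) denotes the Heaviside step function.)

F[g](ω) = \frac{- i \omega - 210}{\omega^{2} - 210 i \omega - 11025}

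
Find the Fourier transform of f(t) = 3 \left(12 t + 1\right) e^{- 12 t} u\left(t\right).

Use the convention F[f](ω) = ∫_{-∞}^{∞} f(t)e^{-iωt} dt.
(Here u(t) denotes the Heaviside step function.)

F(ω) = \frac{3 \left(- i \omega - 24\right)}{\omega^{2} - 24 i \omega - 144}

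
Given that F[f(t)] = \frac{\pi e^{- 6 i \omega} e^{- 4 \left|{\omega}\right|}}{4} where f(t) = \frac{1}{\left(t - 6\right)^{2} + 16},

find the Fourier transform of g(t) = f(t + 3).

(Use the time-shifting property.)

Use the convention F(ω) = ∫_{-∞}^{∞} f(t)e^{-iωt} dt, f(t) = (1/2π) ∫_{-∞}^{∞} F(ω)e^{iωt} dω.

F[g](ω) = \frac{\pi e^{- 3 i \omega - 4 \left|{\omega}\right|}}{4}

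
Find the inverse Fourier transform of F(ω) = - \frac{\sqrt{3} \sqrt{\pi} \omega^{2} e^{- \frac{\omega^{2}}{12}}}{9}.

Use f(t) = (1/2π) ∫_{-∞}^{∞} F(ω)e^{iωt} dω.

f(t) = \left(12 t^{2} - 2\right) e^{- 3 t^{2}}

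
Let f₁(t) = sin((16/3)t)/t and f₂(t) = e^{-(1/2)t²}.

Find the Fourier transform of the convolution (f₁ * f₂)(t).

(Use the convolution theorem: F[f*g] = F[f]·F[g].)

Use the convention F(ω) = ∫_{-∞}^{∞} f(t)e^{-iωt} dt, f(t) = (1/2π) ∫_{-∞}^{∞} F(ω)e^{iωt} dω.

F[f₁*f₂](ω) = \begin{cases} \sqrt{2} \pi^{\frac{3}{2}} e^{- \frac{\omega^{2}}{2}} & \text{for}\: \omega > - \frac{16}{3} \wedge \omega < \frac{16}{3} \\0 & \text{otherwise} \end{cases}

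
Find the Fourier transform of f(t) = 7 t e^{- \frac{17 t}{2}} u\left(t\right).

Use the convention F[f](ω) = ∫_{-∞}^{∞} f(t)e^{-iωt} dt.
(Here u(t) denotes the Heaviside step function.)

F(ω) = \frac{28}{\left(2 i \omega + 17\right)^{2}}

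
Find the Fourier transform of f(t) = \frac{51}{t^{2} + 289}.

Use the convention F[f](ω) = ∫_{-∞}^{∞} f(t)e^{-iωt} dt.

F(ω) = 3 \pi e^{- 17 \left|{\omega}\right|}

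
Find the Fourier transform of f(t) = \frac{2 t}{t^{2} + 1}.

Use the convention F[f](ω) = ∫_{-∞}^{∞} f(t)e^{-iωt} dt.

F(ω) = - 2 i \pi e^{- \left|{\omega}\right|} \operatorname{sign}{\left(\omega \right)}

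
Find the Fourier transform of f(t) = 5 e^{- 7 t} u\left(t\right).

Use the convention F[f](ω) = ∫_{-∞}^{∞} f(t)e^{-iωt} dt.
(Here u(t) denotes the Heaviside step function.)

F(ω) = \frac{5}{i \omega + 7}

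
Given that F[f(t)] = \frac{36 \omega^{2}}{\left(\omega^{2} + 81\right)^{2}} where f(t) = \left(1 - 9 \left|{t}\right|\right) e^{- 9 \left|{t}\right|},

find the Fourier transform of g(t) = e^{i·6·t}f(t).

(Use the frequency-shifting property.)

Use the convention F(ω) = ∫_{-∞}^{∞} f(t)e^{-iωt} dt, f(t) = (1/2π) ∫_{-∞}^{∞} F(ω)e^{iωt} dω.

F[g](ω) = \frac{36 \left(\omega - 6\right)^{2}}{\left(\left(\omega - 6\right)^{2} + 81\right)^{2}}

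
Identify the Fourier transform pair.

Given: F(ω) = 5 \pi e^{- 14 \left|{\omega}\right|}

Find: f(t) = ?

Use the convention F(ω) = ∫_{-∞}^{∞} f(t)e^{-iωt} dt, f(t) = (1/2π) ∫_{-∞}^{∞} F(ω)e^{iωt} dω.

f(t) = \frac{70}{t^{2} + 196}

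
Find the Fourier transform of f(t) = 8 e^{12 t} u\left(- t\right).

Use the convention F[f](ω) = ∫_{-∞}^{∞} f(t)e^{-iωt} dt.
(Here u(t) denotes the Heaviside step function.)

F(ω) = - \frac{8}{i \omega - 12}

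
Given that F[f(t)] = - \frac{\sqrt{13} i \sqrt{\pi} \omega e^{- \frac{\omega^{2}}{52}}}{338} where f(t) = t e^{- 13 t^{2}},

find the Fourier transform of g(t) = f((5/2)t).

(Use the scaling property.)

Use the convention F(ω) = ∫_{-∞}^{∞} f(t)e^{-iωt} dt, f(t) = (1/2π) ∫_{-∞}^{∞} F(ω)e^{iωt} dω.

F[g](ω) = - \frac{2 \sqrt{13} i \sqrt{\pi} \omega e^{- \frac{\omega^{2}}{325}}}{4225}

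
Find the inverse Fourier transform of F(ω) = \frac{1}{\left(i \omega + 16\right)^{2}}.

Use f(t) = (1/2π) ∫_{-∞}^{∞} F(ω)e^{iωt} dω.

f(t) = t e^{- 16 t} u\left(t\right)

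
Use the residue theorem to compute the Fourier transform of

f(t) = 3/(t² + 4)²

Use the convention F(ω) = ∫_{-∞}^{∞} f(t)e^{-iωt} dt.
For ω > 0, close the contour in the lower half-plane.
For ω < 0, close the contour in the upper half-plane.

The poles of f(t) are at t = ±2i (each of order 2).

Let g(z) = f(z)e^{-iωz}; for large |z| the factor e^{-iωz} decays in the lower half-plane when ω > 0 and in the upper half-plane when ω < 0.

Case ω > 0 (lower half-plane, clockwise contour ⇒ F(ω) = -2πi·ΣRes):
  Res_{z = - 2 i} g(z) = \frac{3 i \left(2 \omega + 1\right) e^{- 2 \omega}}{32} (pole of order 2)
  F(ω) = -2πi·ΣRes = \frac{3 \pi \left(2 \omega + 1\right) e^{- 2 \omega}}{16}

Case ω < 0 (upper half-plane, counterclockwise contour ⇒ F(ω) = +2πi·ΣRes):
  Res_{z = 2 i} g(z) = \frac{3 i \left(2 \omega - 1\right) e^{2 \omega}}{32} (pole of order 2)
  F(ω) = 2πi·ΣRes = \frac{3 \pi \left(1 - 2 \omega\right) e^{2 \omega}}{16}

Both cases combine into a single formula in |ω|:

F(ω) = \frac{3 \pi \left(2 \left|{\omega}\right| + 1\right) e^{- 2 \left|{\omega}\right|}}{16}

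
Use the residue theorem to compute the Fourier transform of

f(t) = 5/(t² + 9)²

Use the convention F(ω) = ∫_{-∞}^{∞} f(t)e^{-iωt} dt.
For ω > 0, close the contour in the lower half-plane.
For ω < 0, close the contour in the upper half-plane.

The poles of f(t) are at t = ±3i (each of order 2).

Let g(z) = f(z)e^{-iωz}; for large |z| the factor e^{-iωz} decays in the lower half-plane when ω > 0 and in the upper half-plane when ω < 0.

Case ω > 0 (lower half-plane, clockwise contour ⇒ F(ω) = -2πi·ΣRes):
  Res_{z = - 3 i} g(z) = \frac{5 i \left(3 \omega + 1\right) e^{- 3 \omega}}{108} (pole of order 2)
  F(ω) = -2πi·ΣRes = \frac{5 \pi \left(3 \omega + 1\right) e^{- 3 \omega}}{54}

Case ω < 0 (upper half-plane, counterclockwise contour ⇒ F(ω) = +2πi·ΣRes):
  Res_{z = 3 i} g(z) = \frac{5 i \left(3 \omega - 1\right) e^{3 \omega}}{108} (pole of order 2)
  F(ω) = 2πi·ΣRes = \frac{5 \pi \left(1 - 3 \omega\right) e^{3 \omega}}{54}

Both cases combine into a single formula in |ω|:

F(ω) = \frac{5 \pi \left(3 \left|{\omega}\right| + 1\right) e^{- 3 \left|{\omega}\right|}}{54}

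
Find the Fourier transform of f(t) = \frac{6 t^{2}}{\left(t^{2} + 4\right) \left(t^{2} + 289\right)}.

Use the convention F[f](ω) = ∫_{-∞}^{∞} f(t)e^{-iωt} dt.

F(ω) = \frac{2 \pi \left(17 - 2 e^{15 \left|{\omega}\right|}\right) e^{- 17 \left|{\omega}\right|}}{95}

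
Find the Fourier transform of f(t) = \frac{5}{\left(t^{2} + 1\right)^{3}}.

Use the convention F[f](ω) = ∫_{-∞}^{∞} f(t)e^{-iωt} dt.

F(ω) = \frac{5 \pi \left(\omega^{2} + 3 \left|{\omega}\right| + 3\right) e^{- \left|{\omega}\right|}}{8}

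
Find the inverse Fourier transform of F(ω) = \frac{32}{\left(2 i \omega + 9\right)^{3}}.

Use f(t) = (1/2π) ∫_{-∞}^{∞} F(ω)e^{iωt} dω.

f(t) = 2 t^{2} e^{- \frac{9 t}{2}} u\left(t\right)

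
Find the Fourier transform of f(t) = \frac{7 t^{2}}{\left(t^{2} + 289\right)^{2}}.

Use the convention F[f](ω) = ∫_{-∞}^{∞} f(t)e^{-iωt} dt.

F(ω) = \frac{7 \pi \left(1 - 17 \left|{\omega}\right|\right) e^{- 17 \left|{\omega}\right|}}{34}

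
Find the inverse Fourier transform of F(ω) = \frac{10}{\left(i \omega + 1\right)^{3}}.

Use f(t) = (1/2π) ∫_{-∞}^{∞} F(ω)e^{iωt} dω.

f(t) = 5 t^{2} e^{- t} u\left(t\right)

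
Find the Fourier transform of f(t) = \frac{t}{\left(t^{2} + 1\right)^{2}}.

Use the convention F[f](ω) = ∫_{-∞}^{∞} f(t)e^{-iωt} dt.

F(ω) = - \frac{i \pi \omega e^{- \left|{\omega}\right|}}{2}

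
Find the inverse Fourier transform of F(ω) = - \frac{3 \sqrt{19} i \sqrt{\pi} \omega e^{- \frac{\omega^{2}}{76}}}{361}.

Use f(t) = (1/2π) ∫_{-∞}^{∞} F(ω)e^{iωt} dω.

f(t) = 6 t e^{- 19 t^{2}}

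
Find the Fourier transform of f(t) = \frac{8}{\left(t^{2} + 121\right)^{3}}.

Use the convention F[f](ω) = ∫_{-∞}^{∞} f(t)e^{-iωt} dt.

F(ω) = \frac{\pi \left(121 \omega^{2} + 33 \left|{\omega}\right| + 3\right) e^{- 11 \left|{\omega}\right|}}{161051}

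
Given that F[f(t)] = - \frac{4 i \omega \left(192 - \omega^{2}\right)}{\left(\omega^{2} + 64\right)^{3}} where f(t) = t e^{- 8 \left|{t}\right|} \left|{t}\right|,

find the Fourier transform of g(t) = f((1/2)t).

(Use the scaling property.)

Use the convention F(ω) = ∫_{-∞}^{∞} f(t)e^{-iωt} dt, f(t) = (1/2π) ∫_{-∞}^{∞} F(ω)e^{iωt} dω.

F[g](ω) = \frac{i \omega \left(\omega^{2} - 48\right)}{\left(\omega^{2} + 16\right)^{3}}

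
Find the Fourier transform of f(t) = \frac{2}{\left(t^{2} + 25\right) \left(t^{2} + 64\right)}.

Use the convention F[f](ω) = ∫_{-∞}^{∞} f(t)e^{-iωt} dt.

F(ω) = \frac{\pi \left(8 e^{3 \left|{\omega}\right|} - 5\right) e^{- 8 \left|{\omega}\right|}}{780}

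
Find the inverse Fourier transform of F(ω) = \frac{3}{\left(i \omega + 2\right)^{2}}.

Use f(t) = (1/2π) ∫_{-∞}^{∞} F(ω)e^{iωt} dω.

f(t) = 3 t e^{- 2 t} u\left(t\right)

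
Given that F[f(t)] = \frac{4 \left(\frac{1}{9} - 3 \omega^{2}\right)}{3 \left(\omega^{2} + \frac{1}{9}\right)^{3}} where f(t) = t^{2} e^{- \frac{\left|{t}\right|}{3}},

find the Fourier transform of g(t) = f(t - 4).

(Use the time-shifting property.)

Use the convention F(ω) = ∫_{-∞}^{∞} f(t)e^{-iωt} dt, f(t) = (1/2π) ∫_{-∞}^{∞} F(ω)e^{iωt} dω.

F[g](ω) = \frac{108 \left(1 - 27 \omega^{2}\right) e^{- 4 i \omega}}{\left(9 \omega^{2} + 1\right)^{3}}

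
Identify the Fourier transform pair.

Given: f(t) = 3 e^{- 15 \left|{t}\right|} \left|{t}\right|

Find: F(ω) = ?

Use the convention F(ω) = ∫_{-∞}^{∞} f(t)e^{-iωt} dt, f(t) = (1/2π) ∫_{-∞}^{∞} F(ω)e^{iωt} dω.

F(ω) = \frac{6 \left(225 - \omega^{2}\right)}{\left(\omega^{2} + 225\right)^{2}}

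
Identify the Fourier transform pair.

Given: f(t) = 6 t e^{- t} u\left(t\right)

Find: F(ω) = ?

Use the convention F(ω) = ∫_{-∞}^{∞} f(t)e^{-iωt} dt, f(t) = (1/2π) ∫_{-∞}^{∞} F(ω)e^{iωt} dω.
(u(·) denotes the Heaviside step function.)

F(ω) = \frac{6}{\left(i \omega + 1\right)^{2}}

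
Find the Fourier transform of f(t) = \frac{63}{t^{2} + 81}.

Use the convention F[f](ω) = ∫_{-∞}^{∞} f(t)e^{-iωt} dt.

F(ω) = 7 \pi e^{- 9 \left|{\omega}\right|}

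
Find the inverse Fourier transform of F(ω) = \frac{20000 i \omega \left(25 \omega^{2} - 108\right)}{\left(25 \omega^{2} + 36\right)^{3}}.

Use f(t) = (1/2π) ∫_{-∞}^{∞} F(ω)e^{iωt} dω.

f(t) = 8 t e^{- \frac{6 \left|{t}\right|}{5}} \left|{t}\right|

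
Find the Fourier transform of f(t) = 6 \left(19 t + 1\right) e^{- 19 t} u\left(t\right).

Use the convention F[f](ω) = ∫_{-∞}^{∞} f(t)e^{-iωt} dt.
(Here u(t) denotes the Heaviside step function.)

F(ω) = \frac{6 \left(- i \omega - 38\right)}{\omega^{2} - 38 i \omega - 361}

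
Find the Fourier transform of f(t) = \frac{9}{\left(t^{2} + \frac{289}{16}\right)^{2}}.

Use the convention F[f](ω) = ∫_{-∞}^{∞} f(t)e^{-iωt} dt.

F(ω) = \frac{72 \pi \left(17 \left|{\omega}\right| + 4\right) e^{- \frac{17 \left|{\omega}\right|}{4}}}{4913}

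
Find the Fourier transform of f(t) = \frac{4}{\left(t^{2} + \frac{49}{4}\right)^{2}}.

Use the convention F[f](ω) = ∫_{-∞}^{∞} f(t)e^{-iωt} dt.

F(ω) = \frac{8 \pi \left(7 \left|{\omega}\right| + 2\right) e^{- \frac{7 \left|{\omega}\right|}{2}}}{343}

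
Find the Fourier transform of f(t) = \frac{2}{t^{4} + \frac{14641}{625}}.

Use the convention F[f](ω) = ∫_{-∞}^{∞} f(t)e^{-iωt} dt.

F(ω) = \frac{250 \pi e^{- \frac{11 \sqrt{2} \left|{\omega}\right|}{10}} \sin{\left(\frac{11 \sqrt{2} \left|{\omega}\right|}{10} + \frac{\pi}{4} \right)}}{1331}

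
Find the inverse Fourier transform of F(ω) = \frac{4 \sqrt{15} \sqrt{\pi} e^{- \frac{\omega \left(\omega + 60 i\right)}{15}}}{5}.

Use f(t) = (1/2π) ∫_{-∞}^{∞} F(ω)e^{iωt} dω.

f(t) = 6 e^{- \frac{15 \left(t - 4\right)^{2}}{4}}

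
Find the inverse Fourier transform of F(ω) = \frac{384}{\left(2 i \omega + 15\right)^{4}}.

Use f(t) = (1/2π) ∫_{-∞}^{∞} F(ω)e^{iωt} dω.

f(t) = 4 t^{3} e^{- \frac{15 t}{2}} u\left(t\right)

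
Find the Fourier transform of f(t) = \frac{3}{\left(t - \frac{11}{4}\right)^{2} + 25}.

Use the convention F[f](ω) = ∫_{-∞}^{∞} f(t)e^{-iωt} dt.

F(ω) = \frac{3 \pi e^{- \frac{11 i \omega}{4} - 5 \left|{\omega}\right|}}{5}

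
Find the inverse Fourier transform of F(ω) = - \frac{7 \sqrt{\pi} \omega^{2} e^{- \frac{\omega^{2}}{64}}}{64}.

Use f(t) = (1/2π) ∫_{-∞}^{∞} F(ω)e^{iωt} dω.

f(t) = 7 \left(64 t^{2} - 2\right) e^{- 16 t^{2}}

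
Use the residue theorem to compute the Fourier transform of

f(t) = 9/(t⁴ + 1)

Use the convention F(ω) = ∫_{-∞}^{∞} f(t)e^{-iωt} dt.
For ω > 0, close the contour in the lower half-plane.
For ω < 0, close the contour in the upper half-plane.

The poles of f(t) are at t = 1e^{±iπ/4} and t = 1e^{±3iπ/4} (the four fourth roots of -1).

Let g(z) = f(z)e^{-iωz}; for large |z| the factor e^{-iωz} decays in the lower half-plane when ω > 0 and in the upper half-plane when ω < 0.

Case ω > 0 (lower half-plane, clockwise contour ⇒ F(ω) = -2πi·ΣRes):
  Res_{z = - \frac{\sqrt{2}}{2} - \frac{\sqrt{2} i}{2}} g(z) = \frac{9 \sqrt{2} i \left(1 - i\right) e^{\frac{\sqrt{2} \omega \left(-1 + i\right)}{2}}}{8}
  Res_{z = \frac{\sqrt{2}}{2} - \frac{\sqrt{2} i}{2}} g(z) = \frac{9 \sqrt{2} i \left(1 + i\right) e^{- \frac{\sqrt{2} \omega \left(1 + i\right)}{2}}}{8}
  F(ω) = -2πi·ΣRes = \frac{9 \sqrt{2} \pi \left(1 - i\right) \left(e^{\sqrt{2} i \omega} + i\right) e^{- \frac{\sqrt{2} \omega \left(1 + i\right)}{2}}}{4} = 9 \pi e^{- \frac{\sqrt{2} \omega}{2}} \sin{\left(\frac{\sqrt{2} \omega}{2} + \frac{\pi}{4} \right)}

Case ω < 0 (upper half-plane, counterclockwise contour ⇒ F(ω) = +2πi·ΣRes):
  Res_{z = \frac{\sqrt{2}}{2} + \frac{\sqrt{2} i}{2}} g(z) = \frac{9 \sqrt{2} i \left(-1 + i\right) e^{\frac{\sqrt{2} \omega \left(1 - i\right)}{2}}}{8}
  Res_{z = - \frac{\sqrt{2}}{2} + \frac{\sqrt{2} i}{2}} g(z) = \frac{9 \sqrt{2} \left(1 - i\right) e^{\frac{\sqrt{2} \omega \left(1 + i\right)}{2}}}{8}
  F(ω) = 2πi·ΣRes = - \frac{9 \sqrt{2} i \pi \left(i \left(1 - i\right) e^{\frac{\sqrt{2} \omega \left(1 - i\right)}{2}} - \left(1 - i\right) e^{\frac{\sqrt{2} \omega \left(1 + i\right)}{2}}\right)}{4} = 9 \pi e^{\frac{\sqrt{2} \omega}{2}} \cos{\left(\frac{\sqrt{2} \omega}{2} + \frac{\pi}{4} \right)}

Both cases combine into a single formula in |ω|:

F(ω) = 9 \pi e^{- \frac{\sqrt{2} \left|{\omega}\right|}{2}} \sin{\left(\frac{\sqrt{2} \left|{\omega}\right|}{2} + \frac{\pi}{4} \right)}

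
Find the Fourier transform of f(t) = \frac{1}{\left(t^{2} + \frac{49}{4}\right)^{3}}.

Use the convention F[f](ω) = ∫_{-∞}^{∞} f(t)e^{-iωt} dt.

F(ω) = \frac{\pi \left(49 \omega^{2} + 42 \left|{\omega}\right| + 12\right) e^{- \frac{7 \left|{\omega}\right|}{2}}}{16807}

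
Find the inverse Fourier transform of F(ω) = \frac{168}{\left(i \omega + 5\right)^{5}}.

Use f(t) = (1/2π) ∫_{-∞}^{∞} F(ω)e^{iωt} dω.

f(t) = 7 t^{4} e^{- 5 t} u\left(t\right)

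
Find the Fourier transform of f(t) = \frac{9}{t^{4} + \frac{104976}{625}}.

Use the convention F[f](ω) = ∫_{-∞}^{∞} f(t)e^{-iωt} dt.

F(ω) = \frac{125 \pi e^{- \frac{9 \sqrt{2} \left|{\omega}\right|}{5}} \sin{\left(\frac{9 \sqrt{2} \left|{\omega}\right|}{5} + \frac{\pi}{4} \right)}}{648}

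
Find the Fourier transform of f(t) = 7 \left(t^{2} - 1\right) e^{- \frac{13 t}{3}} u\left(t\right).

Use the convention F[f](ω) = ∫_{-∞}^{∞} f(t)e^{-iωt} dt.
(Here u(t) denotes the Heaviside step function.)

F(ω) = \frac{21 \left(54 i \omega - \left(3 i \omega + 13\right)^{3} + 234\right)}{\left(3 i \omega + 13\right)^{4}}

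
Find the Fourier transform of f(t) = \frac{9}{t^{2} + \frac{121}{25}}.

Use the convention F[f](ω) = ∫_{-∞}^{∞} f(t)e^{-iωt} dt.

F(ω) = \frac{45 \pi e^{- \frac{11 \left|{\omega}\right|}{5}}}{11}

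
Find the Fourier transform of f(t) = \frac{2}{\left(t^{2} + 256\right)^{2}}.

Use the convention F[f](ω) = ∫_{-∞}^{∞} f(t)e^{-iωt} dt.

F(ω) = \frac{\pi \left(16 \left|{\omega}\right| + 1\right) e^{- 16 \left|{\omega}\right|}}{4096}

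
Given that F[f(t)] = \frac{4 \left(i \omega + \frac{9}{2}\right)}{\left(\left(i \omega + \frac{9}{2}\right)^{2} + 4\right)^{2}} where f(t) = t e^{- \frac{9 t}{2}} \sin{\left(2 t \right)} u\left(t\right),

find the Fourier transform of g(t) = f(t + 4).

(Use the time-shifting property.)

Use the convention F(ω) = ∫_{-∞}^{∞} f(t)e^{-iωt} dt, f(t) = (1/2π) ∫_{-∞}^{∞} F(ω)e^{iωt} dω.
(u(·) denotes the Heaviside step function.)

F[g](ω) = \frac{\left(64 i \omega + 288\right) e^{4 i \omega}}{\left(\left(2 i \omega + 9\right)^{2} + 16\right)^{2}}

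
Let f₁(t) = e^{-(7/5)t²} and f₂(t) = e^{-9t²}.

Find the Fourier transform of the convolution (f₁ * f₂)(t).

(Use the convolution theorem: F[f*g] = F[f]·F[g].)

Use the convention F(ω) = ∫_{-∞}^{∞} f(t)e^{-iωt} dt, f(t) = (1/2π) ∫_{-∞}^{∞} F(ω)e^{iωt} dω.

F[f₁*f₂](ω) = \frac{\sqrt{35} \pi e^{- \frac{13 \omega^{2}}{63}}}{21}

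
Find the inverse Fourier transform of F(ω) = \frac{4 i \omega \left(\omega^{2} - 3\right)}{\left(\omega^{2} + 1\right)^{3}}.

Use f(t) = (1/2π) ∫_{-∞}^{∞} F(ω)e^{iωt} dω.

f(t) = t e^{- \left|{t}\right|} \left|{t}\right|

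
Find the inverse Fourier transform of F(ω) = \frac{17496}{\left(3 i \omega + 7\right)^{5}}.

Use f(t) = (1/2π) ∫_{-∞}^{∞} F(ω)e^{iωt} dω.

f(t) = 3 t^{4} e^{- \frac{7 t}{3}} u\left(t\right)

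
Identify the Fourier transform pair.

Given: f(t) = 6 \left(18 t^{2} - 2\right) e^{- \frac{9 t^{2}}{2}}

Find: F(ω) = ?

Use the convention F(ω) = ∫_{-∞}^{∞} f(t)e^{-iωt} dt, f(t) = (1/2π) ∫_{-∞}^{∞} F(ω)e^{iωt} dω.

F(ω) = - \frac{4 \sqrt{2} \sqrt{\pi} \omega^{2} e^{- \frac{\omega^{2}}{18}}}{9}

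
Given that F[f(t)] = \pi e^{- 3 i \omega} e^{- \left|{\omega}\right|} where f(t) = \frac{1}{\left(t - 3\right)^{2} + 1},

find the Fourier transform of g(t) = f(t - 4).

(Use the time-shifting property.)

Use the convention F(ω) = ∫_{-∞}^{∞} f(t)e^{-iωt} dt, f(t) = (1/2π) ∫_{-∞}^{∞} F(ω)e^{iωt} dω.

F[g](ω) = \pi e^{- 7 i \omega - \left|{\omega}\right|}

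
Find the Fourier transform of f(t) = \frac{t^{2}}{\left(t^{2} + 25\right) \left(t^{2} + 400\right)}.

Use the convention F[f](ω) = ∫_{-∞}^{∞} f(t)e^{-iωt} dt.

F(ω) = \frac{\pi \left(4 - e^{15 \left|{\omega}\right|}\right) e^{- 20 \left|{\omega}\right|}}{75}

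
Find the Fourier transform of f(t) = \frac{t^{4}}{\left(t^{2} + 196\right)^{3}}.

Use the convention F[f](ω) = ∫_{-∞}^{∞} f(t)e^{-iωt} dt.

F(ω) = \frac{\pi \left(196 \omega^{2} - 70 \left|{\omega}\right| + 3\right) e^{- 14 \left|{\omega}\right|}}{112}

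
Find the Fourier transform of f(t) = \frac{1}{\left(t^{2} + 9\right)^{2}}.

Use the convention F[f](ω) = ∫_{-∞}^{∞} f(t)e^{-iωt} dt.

F(ω) = \frac{\pi \left(3 \left|{\omega}\right| + 1\right) e^{- 3 \left|{\omega}\right|}}{54}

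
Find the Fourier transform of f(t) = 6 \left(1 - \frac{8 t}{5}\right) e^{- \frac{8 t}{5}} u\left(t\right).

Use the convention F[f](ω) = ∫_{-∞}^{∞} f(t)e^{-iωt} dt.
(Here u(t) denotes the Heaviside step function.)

F(ω) = \frac{150 i \omega}{- 25 \omega^{2} + 80 i \omega + 64}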